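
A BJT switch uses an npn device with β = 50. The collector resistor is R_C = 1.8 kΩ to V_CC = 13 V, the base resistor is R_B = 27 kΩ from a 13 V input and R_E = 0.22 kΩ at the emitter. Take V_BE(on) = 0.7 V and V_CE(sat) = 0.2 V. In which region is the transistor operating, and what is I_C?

Assume active: I_B = (13 − 0.7)/(27 + 51×0.22) = 0.322 mA, I_C = β·I_B = 16.1 mA.
Then V_CE = 13 − 16.1×1.8 − 16.4×0.22 = -19.6 V < 0.2 V — the active assumption fails.
Re-solve with V_CE = 0.2 V. KCL at the emitter: V_E/R_E = (V_BB−0.7−V_E)/R_B + (V_CC−0.2−V_E)/R_C, giving V_E = 1.47 V.
I_C = (V_CC − 0.2 − V_E)/R_C = (12.8 − 1.47)/1.8 = 6.29 mA.
Check: I_B = (12.3 − 1.47)/27 = 0.401 mA, and β·I_B = 20.1 mA > I_C, confirming saturation.

saturation; I_C ≈ 6.3 mA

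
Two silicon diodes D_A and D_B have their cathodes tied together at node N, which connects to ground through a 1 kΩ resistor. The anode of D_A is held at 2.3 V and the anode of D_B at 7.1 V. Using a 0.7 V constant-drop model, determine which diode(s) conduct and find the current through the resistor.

Only D_B conducts; I_R ≈ 6.4 mA

Assume both conduct. Then node N would need to be at both 2.3−0.7 = 1.6 V and 7.1−0.7 = 6.4 V, which is impossible.
Assume only D_B conducts: V_N = 7.1 − 0.7 = 6.4 V, so I_R = 6.4/1 = 6.4 mA.
Check D_A: its anode-to-cathode voltage is 2.3 − 6.4 = -4.1 V < 0.7 V, so it is off. The assumption is consistent.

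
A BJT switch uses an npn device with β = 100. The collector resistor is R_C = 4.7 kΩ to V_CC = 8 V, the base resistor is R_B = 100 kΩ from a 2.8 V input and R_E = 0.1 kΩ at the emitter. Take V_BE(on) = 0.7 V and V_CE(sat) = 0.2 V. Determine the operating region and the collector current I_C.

saturation; I_C ≈ 1.6 mA

Assume active: I_B = (2.8 − 0.7)/(100 + 101×0.1) = 0.0191 mA, I_C = β·I_B = 1.91 mA.
Then V_CE = 8 − 1.91×4.7 − 1.93×0.1 = -1.16 V < 0.2 V — the active assumption fails.
Re-solve with V_CE = 0.2 V. KCL at the emitter: V_E/R_E = (V_BB−0.7−V_E)/R_B + (V_CC−0.2−V_E)/R_C, giving V_E = 0.164 V.
I_C = (V_CC − 0.2 − V_E)/R_C = (7.8 − 0.164)/4.7 = 1.62 mA.
Check: I_B = (2.1 − 0.164)/100 = 0.0194 mA, and β·I_B = 1.94 mA > I_C, confirming saturation.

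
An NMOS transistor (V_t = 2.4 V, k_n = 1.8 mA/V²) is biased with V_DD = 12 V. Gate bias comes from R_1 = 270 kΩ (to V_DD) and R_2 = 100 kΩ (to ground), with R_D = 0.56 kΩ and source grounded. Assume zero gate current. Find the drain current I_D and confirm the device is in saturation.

V_G = V_DD·R_2/(R_1+R_2) = 12×100/370 = 3.24 V. With the source grounded, V_GS = V_G = 3.24 V.
Assume saturation: I_D = (k_n/2)(V_GS − V_t)² = (1.8/2)×(3.24 − 2.4)² = 0.9×0.843² = 0.64 mA.
V_DS = V_DD − I_D·R_D = 12 − 0.64×0.56 = 11.6 V.
Saturation requires V_DS ≥ V_GS − V_t = 0.843 V; 11.6 ≥ 0.843 ✓.

I_D ≈ 0.64 mA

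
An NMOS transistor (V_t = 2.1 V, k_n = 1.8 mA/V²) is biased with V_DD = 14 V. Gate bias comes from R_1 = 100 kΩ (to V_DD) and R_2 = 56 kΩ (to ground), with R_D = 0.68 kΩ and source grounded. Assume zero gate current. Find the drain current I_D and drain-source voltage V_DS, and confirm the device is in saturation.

I_D ≈ 7.7 mA, V_DS ≈ 8.8 V

V_G = V_DD·R_2/(R_1+R_2) = 14×56/156 = 5.03 V. With the source grounded, V_GS = V_G = 5.03 V.
Assume saturation: I_D = (k_n/2)(V_GS − V_t)² = (1.8/2)×(5.03 − 2.1)² = 0.9×2.93² = 7.7 mA.
V_DS = V_DD − I_D·R_D = 14 − 7.7×0.68 = 8.76 V.
Saturation requires V_DS ≥ V_GS − V_t = 2.93 V; 8.76 ≥ 2.93 ✓.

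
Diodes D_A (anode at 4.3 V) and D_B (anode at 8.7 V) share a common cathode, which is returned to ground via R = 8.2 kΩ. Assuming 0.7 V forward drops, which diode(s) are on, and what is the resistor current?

Only D_B conducts; I_R ≈ 0.98 mA

Assume both conduct. Then node N would need to be at both 4.3−0.7 = 3.6 V and 8.7−0.7 = 8 V, which is impossible.
Assume only D_B conducts: V_N = 8.7 − 0.7 = 8 V, so I_R = 8/8.2 = 0.976 mA.
Check D_A: its anode-to-cathode voltage is 4.3 − 8 = -3.7 V < 0.7 V, so it is off. The assumption is consistent.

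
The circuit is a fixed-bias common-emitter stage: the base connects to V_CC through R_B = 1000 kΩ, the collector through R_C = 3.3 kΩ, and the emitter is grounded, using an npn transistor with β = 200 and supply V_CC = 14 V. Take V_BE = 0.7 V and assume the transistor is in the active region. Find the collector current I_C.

I_C ≈ 2.7 mA

Base loop: V_CC = I_B·R_B + V_BE, so I_B = (14 − 0.7)/1000 kΩ = 0.0133 mA.
In the active region I_C = β·I_B = 200 × 0.0133 = 2.66 mA.
Collector loop: V_CE = V_CC − I_C·R_C = 14 − 2.66×3.3 = 5.22 V.
Since V_CE = 5.22 V > V_CE(sat) ≈ 0.2 V, the transistor is in the active region as assumed.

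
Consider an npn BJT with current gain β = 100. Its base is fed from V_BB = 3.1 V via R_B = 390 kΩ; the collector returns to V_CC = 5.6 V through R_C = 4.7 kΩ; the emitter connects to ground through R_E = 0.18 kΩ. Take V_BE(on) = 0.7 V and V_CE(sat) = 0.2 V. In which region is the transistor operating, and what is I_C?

Assume active. Base-emitter loop: I_B = (V_BB − V_BE)/(R_B + (β+1)R_E) = (3.1 − 0.7)/(390 + 101×0.18) = 0.00588 mA.
I_C = β·I_B = 100×0.00588 = 0.588 mA.
V_CE = V_CC − I_C·R_C − I_E·R_E = 5.6 − 0.588×4.7 − 0.594×0.18 = 2.73 V > V_CE(sat), so the active-region assumption holds.

active; I_C ≈ 0.59 mA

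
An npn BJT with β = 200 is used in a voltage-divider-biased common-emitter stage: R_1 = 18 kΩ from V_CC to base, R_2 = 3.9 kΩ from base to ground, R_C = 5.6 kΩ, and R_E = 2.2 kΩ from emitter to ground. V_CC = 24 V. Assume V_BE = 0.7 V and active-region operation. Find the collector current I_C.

Thevenize the base divider: V_Th = V_CC·R_2/(R_1+R_2) = 24×3.9/21.9 = 4.27 V, R_Th = R_1‖R_2 = 3.21 kΩ.
Base-emitter loop: V_Th = I_B·R_Th + V_BE + (β+1)I_B·R_E, so I_B = (4.27 − 0.7) / (3.21 + 201×2.2) = 0.00802 mA.
I_C = β·I_B = 200×0.00802 = 1.6 mA, and I_E = (β+1)I_B = 1.61 mA.
V_CE = V_CC − I_C·R_C − I_E·R_E = 24 − 1.6×5.6 − 1.61×2.2 = 11.5 V.
V_CE = 11.5 V > 0.2 V confirms active-region operation.

I_C ≈ 1.6 mA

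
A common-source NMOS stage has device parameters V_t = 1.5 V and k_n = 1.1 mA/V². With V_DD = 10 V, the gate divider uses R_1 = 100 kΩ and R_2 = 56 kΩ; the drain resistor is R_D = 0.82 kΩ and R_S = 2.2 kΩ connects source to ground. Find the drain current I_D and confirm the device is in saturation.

V_G = V_DD·R_2/(R_1+R_2) = 10×56/156 = 3.59 V.
Assume saturation: I_D = (k_n/2)(V_GS − V_t)² with V_GS = V_G − I_D·R_S = 3.59 − 2.2·I_D.
Substituting gives 2.66·I_D² − 6.06·I_D + 2.4 = 0, with roots I_D = 0.512 or 1.76 mA.
The root I_D = 1.76 mA gives V_GS = -0.291 V ≤ V_t, so take I_D = 0.512 mA.
Then V_GS = 2.46 V and V_DS = V_DD − I_D(R_D+R_S) = 10 − 0.512×3.02 = 8.46 V.
Saturation requires V_DS ≥ V_GS − V_t = 0.964 V; 8.46 ≥ 0.964 ✓.

I_D ≈ 0.51 mA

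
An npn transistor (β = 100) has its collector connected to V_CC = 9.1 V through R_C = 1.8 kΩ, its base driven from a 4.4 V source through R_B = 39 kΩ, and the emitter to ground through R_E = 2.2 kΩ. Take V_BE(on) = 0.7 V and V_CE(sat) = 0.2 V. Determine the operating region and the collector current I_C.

Assume active. Base-emitter loop: I_B = (V_BB − V_BE)/(R_B + (β+1)R_E) = (4.4 − 0.7)/(39 + 101×2.2) = 0.0142 mA.
I_C = β·I_B = 100×0.0142 = 1.42 mA.
V_CE = V_CC − I_C·R_C − I_E·R_E = 9.1 − 1.42×1.8 − 1.43×2.2 = 3.4 V > V_CE(sat), so the active-region assumption holds.

active; I_C ≈ 1.4 mA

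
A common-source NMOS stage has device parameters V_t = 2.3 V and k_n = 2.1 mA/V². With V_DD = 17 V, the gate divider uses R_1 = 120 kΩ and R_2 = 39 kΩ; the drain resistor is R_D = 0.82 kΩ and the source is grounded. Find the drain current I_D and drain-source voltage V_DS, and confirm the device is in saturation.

V_G = V_DD·R_2/(R_1+R_2) = 17×39/159 = 4.17 V. With the source grounded, V_GS = V_G = 4.17 V.
Assume saturation: I_D = (k_n/2)(V_GS − V_t)² = (2.1/2)×(4.17 − 2.3)² = 1.05×1.87² = 3.67 mA.
V_DS = V_DD − I_D·R_D = 17 − 3.67×0.82 = 14 V.
Saturation requires V_DS ≥ V_GS − V_t = 1.87 V; 14 ≥ 1.87 ✓.

I_D ≈ 3.7 mA, V_DS ≈ 14 V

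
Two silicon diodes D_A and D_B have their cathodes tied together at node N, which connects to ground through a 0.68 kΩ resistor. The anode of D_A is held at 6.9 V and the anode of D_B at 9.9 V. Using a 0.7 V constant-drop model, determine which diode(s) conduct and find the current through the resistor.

Only D_B conducts; I_R ≈ 14 mA

Assume both conduct. Then node N would need to be at both 6.9−0.7 = 6.2 V and 9.9−0.7 = 9.2 V, which is impossible.
Assume only D_B conducts: V_N = 9.9 − 0.7 = 9.2 V, so I_R = 9.2/0.68 = 13.5 mA.
Check D_A: its anode-to-cathode voltage is 6.9 − 9.2 = -2.3 V < 0.7 V, so it is off. The assumption is consistent.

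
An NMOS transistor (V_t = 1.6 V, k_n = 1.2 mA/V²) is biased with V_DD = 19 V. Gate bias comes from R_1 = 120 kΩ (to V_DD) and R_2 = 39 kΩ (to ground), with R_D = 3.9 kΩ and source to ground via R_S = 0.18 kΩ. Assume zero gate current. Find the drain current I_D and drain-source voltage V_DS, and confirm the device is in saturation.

V_G = V_DD·R_2/(R_1+R_2) = 19×39/159 = 4.66 V.
Assume saturation: I_D = (k_n/2)(V_GS − V_t)² with V_GS = V_G − I_D·R_S = 4.66 − 0.18·I_D.
Substituting gives 0.0194·I_D² − 1.66·I_D + 5.62 = 0, with roots I_D = 3.53 or 81.9 mA.
The root I_D = 81.9 mA gives V_GS = -10.1 V ≤ V_t, so take I_D = 3.53 mA.
Then V_GS = 4.03 V and V_DS = V_DD − I_D(R_D+R_S) = 19 − 3.53×4.08 = 4.6 V.
Saturation requires V_DS ≥ V_GS − V_t = 2.43 V; 4.6 ≥ 2.43 ✓.

I_D ≈ 3.5 mA, V_DS ≈ 4.6 V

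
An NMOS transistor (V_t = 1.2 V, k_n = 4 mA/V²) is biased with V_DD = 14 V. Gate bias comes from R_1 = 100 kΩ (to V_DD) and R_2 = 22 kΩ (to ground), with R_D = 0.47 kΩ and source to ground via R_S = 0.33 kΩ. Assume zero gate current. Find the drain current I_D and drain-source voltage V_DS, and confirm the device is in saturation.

I_D ≈ 1.4 mA, V_DS ≈ 13 V

V_G = V_DD·R_2/(R_1+R_2) = 14×22/122 = 2.52 V.
Assume saturation: I_D = (k_n/2)(V_GS − V_t)² with V_GS = V_G − I_D·R_S = 2.52 − 0.33·I_D.
Substituting gives 0.218·I_D² − 2.75·I_D + 3.51 = 0, with roots I_D = 1.44 or 11.2 mA.
The root I_D = 11.2 mA gives V_GS = -1.16 V ≤ V_t, so take I_D = 1.44 mA.
Then V_GS = 2.05 V and V_DS = V_DD − I_D(R_D+R_S) = 14 − 1.44×0.8 = 12.8 V.
Saturation requires V_DS ≥ V_GS − V_t = 0.849 V; 12.8 ≥ 0.849 ✓.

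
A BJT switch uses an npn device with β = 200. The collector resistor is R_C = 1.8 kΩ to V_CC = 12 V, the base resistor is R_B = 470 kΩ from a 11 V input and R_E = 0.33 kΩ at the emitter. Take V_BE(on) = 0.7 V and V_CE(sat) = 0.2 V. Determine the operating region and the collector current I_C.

active; I_C ≈ 3.8 mA

Assume active. Base-emitter loop: I_B = (V_BB − V_BE)/(R_B + (β+1)R_E) = (11 − 0.7)/(470 + 201×0.33) = 0.0192 mA.
I_C = β·I_B = 200×0.0192 = 3.84 mA.
V_CE = V_CC − I_C·R_C − I_E·R_E = 12 − 3.84×1.8 − 3.86×0.33 = 3.81 V > V_CE(sat), so the active-region assumption holds.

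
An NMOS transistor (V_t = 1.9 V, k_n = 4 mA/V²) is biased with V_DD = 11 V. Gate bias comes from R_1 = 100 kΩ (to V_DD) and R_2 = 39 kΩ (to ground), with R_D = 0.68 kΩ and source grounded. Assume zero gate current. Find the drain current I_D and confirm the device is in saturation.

V_G = V_DD·R_2/(R_1+R_2) = 11×39/139 = 3.09 V. With the source grounded, V_GS = V_G = 3.09 V.
Assume saturation: I_D = (k_n/2)(V_GS − V_t)² = (4/2)×(3.09 − 1.9)² = 2×1.19² = 2.81 mA.
V_DS = V_DD − I_D·R_D = 11 − 2.81×0.68 = 9.09 V.
Saturation requires V_DS ≥ V_GS − V_t = 1.19 V; 9.09 ≥ 1.19 ✓.

I_D ≈ 2.8 mA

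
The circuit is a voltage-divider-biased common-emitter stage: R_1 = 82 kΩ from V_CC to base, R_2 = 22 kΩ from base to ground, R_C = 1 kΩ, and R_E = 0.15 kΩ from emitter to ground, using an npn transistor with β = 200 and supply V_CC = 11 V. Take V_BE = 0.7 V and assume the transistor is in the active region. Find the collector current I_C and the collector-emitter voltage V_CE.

I_C ≈ 6.9 mA, V_CE ≈ 3.1 V

Thevenize the base divider: V_Th = V_CC·R_2/(R_1+R_2) = 11×22/104 = 2.33 V, R_Th = R_1‖R_2 = 17.3 kΩ.
Base-emitter loop: V_Th = I_B·R_Th + V_BE + (β+1)I_B·R_E, so I_B = (2.33 − 0.7) / (17.3 + 201×0.15) = 0.0343 mA.
I_C = β·I_B = 200×0.0343 = 6.85 mA, and I_E = (β+1)I_B = 6.89 mA.
V_CE = V_CC − I_C·R_C − I_E·R_E = 11 − 6.85×1 − 6.89×0.15 = 3.12 V.
V_CE = 3.12 V > 0.2 V confirms active-region operation.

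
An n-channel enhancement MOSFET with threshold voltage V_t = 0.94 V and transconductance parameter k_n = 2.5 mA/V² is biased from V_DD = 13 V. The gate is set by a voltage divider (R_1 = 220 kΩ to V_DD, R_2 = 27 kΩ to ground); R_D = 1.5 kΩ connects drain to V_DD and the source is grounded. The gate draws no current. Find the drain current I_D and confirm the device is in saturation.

V_G = V_DD·R_2/(R_1+R_2) = 13×27/247 = 1.42 V. With the source grounded, V_GS = V_G = 1.42 V.
Assume saturation: I_D = (k_n/2)(V_GS − V_t)² = (2.5/2)×(1.42 − 0.94)² = 1.25×0.481² = 0.289 mA.
V_DS = V_DD − I_D·R_D = 13 − 0.289×1.5 = 12.6 V.
Saturation requires V_DS ≥ V_GS − V_t = 0.481 V; 12.6 ≥ 0.481 ✓.

I_D ≈ 0.29 mA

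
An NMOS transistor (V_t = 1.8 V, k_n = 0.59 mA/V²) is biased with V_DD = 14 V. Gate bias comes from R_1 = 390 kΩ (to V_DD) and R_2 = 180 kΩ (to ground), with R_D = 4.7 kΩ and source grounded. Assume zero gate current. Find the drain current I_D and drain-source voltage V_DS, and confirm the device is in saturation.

I_D ≈ 2 mA, V_DS ≈ 4.5 V

V_G = V_DD·R_2/(R_1+R_2) = 14×180/570 = 4.42 V. With the source grounded, V_GS = V_G = 4.42 V.
Assume saturation: I_D = (k_n/2)(V_GS − V_t)² = (0.59/2)×(4.42 − 1.8)² = 0.295×2.62² = 2.03 mA.
V_DS = V_DD − I_D·R_D = 14 − 2.03×4.7 = 4.47 V.
Saturation requires V_DS ≥ V_GS − V_t = 2.62 V; 4.47 ≥ 2.62 ✓.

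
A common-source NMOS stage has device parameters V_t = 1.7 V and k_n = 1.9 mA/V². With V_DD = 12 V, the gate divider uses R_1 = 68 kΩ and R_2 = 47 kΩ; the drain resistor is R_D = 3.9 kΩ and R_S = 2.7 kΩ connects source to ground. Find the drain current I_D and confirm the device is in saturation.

I_D ≈ 0.84 mA

V_G = V_DD·R_2/(R_1+R_2) = 12×47/115 = 4.9 V.
Assume saturation: I_D = (k_n/2)(V_GS − V_t)² with V_GS = V_G − I_D·R_S = 4.9 − 2.7·I_D.
Substituting gives 6.93·I_D² − 17.4·I_D + 9.75 = 0, with roots I_D = 0.839 or 1.68 mA.
The root I_D = 1.68 mA gives V_GS = 0.37 V ≤ V_t, so take I_D = 0.839 mA.
Then V_GS = 2.64 V and V_DS = V_DD − I_D(R_D+R_S) = 12 − 0.839×6.6 = 6.46 V.
Saturation requires V_DS ≥ V_GS − V_t = 0.94 V; 6.46 ≥ 0.94 ✓.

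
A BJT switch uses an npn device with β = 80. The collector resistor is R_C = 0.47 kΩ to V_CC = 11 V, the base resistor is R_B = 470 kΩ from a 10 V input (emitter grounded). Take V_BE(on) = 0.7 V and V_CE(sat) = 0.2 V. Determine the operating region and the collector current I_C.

active; I_C ≈ 1.6 mA

Assume active. Base-emitter loop: I_B = (V_BB − V_BE)/R_B = (10 − 0.7)/470 = 0.0198 mA.
I_C = β·I_B = 80×0.0198 = 1.58 mA.
V_CE = V_CC − I_C·R_C = 11 − 1.58×0.47 = 10.3 V > V_CE(sat), so the active-region assumption holds.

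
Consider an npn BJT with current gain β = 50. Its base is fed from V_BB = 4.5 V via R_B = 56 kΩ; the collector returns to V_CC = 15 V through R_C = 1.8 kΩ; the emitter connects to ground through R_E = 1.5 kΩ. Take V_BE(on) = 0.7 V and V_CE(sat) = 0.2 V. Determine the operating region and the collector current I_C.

Assume active. Base-emitter loop: I_B = (V_BB − V_BE)/(R_B + (β+1)R_E) = (4.5 − 0.7)/(56 + 51×1.5) = 0.0287 mA.
I_C = β·I_B = 50×0.0287 = 1.43 mA.
V_CE = V_CC − I_C·R_C − I_E·R_E = 15 − 1.43×1.8 − 1.46×1.5 = 10.2 V > V_CE(sat), so the active-region assumption holds.

active; I_C ≈ 1.4 mA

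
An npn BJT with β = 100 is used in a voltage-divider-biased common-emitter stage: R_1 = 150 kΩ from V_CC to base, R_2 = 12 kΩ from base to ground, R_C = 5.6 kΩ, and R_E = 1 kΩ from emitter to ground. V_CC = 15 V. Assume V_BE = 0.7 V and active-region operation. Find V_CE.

V_CE ≈ 13 V

Thevenize the base divider: V_Th = V_CC·R_2/(R_1+R_2) = 15×12/162 = 1.11 V, R_Th = R_1‖R_2 = 11.1 kΩ.
Base-emitter loop: V_Th = I_B·R_Th + V_BE + (β+1)I_B·R_E, so I_B = (1.11 − 0.7) / (11.1 + 101×1) = 0.00367 mA.
I_C = β·I_B = 100×0.00367 = 0.367 mA, and I_E = (β+1)I_B = 0.37 mA.
V_CE = V_CC − I_C·R_C − I_E·R_E = 15 − 0.367×5.6 − 0.37×1 = 12.6 V.
V_CE = 12.6 V > 0.2 V confirms active-region operation.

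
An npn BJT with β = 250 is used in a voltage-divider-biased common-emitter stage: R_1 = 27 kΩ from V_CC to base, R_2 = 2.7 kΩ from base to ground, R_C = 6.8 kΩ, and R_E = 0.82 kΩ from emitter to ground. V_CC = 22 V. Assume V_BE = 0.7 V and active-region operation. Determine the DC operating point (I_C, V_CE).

Thevenize the base divider: V_Th = V_CC·R_2/(R_1+R_2) = 22×2.7/29.7 = 2 V, R_Th = R_1‖R_2 = 2.45 kΩ.
Base-emitter loop: V_Th = I_B·R_Th + V_BE + (β+1)I_B·R_E, so I_B = (2 − 0.7) / (2.45 + 251×0.82) = 0.00624 mA.
I_C = β·I_B = 250×0.00624 = 1.56 mA, and I_E = (β+1)I_B = 1.57 mA.
V_CE = V_CC − I_C·R_C − I_E·R_E = 22 − 1.56×6.8 − 1.57×0.82 = 10.1 V.
V_CE = 10.1 V > 0.2 V confirms active-region operation.

I_C ≈ 1.6 mA, V_CE ≈ 10 V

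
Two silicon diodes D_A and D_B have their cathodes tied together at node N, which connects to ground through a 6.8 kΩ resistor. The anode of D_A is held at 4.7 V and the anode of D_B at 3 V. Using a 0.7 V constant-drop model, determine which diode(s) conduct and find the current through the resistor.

Only D_A conducts; I_R ≈ 0.59 mA

Assume both conduct. Then node N would need to be at both 4.7−0.7 = 4 V and 3−0.7 = 2.3 V, which is impossible.
Assume only D_A conducts: V_N = 4.7 − 0.7 = 4 V, so I_R = 4/6.8 = 0.588 mA.
Check D_B: its anode-to-cathode voltage is 3 − 4 = -1 V < 0.7 V, so it is off. The assumption is consistent.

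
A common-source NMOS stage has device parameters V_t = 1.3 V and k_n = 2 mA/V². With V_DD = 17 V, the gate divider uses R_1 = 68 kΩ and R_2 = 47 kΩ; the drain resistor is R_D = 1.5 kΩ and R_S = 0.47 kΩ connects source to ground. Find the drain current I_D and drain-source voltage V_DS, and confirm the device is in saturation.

I_D ≈ 6.6 mA, V_DS ≈ 4.1 V

V_G = V_DD·R_2/(R_1+R_2) = 17×47/115 = 6.95 V.
Assume saturation: I_D = (k_n/2)(V_GS − V_t)² with V_GS = V_G − I_D·R_S = 6.95 − 0.47·I_D.
Substituting gives 0.221·I_D² − 6.31·I_D + 31.9 = 0, with roots I_D = 6.57 or 22 mA.
The root I_D = 22 mA gives V_GS = -3.39 V ≤ V_t, so take I_D = 6.57 mA.
Then V_GS = 3.86 V and V_DS = V_DD − I_D(R_D+R_S) = 17 − 6.57×1.97 = 4.07 V.
Saturation requires V_DS ≥ V_GS − V_t = 2.56 V; 4.07 ≥ 2.56 ✓.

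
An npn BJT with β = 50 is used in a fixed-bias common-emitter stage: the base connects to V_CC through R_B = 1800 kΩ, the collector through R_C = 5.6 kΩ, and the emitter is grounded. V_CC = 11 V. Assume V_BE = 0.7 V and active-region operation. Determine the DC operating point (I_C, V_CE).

I_C ≈ 0.29 mA, V_CE ≈ 9.4 V

Base loop: V_CC = I_B·R_B + V_BE, so I_B = (11 − 0.7)/1800 kΩ = 0.00572 mA.
In the active region I_C = β·I_B = 50 × 0.00572 = 0.286 mA.
Collector loop: V_CE = V_CC − I_C·R_C = 11 − 0.286×5.6 = 9.4 V.
Since V_CE = 9.4 V > V_CE(sat) ≈ 0.2 V, the transistor is in the active region as assumed.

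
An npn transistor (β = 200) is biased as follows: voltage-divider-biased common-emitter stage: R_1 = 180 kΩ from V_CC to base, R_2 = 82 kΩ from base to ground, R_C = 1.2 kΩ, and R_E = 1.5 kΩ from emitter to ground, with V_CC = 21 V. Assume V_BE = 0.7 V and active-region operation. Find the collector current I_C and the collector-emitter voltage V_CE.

Thevenize the base divider: V_Th = V_CC·R_2/(R_1+R_2) = 21×82/262 = 6.57 V, R_Th = R_1‖R_2 = 56.3 kΩ.
Base-emitter loop: V_Th = I_B·R_Th + V_BE + (β+1)I_B·R_E, so I_B = (6.57 − 0.7) / (56.3 + 201×1.5) = 0.0164 mA.
I_C = β·I_B = 200×0.0164 = 3.28 mA, and I_E = (β+1)I_B = 3.3 mA.
V_CE = V_CC − I_C·R_C − I_E·R_E = 21 − 3.28×1.2 − 3.3×1.5 = 12.1 V.
V_CE = 12.1 V > 0.2 V confirms active-region operation.

I_C ≈ 3.3 mA, V_CE ≈ 12 V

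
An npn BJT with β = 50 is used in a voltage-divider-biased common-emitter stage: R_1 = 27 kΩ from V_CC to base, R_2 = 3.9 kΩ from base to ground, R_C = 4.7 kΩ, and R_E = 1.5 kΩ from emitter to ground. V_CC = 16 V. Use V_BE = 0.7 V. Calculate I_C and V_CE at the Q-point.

Thevenize the base divider: V_Th = V_CC·R_2/(R_1+R_2) = 16×3.9/30.9 = 2.02 V, R_Th = R_1‖R_2 = 3.41 kΩ.
Base-emitter loop: V_Th = I_B·R_Th + V_BE + (β+1)I_B·R_E, so I_B = (2.02 − 0.7) / (3.41 + 51×1.5) = 0.0165 mA.
I_C = β·I_B = 50×0.0165 = 0.826 mA, and I_E = (β+1)I_B = 0.842 mA.
V_CE = V_CC − I_C·R_C − I_E·R_E = 16 − 0.826×4.7 − 0.842×1.5 = 10.9 V.
V_CE = 10.9 V > 0.2 V confirms active-region operation.

I_C ≈ 0.83 mA, V_CE ≈ 11 V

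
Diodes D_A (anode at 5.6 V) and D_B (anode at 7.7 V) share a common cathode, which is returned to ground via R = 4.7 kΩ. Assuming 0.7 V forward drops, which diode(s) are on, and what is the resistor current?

Assume both conduct. Then node N would need to be at both 5.6−0.7 = 4.9 V and 7.7−0.7 = 7 V, which is impossible.
Assume only D_B conducts: V_N = 7.7 − 0.7 = 7 V, so I_R = 7/4.7 = 1.49 mA.
Check D_A: its anode-to-cathode voltage is 5.6 − 7 = -1.4 V < 0.7 V, so it is off. The assumption is consistent.

Only D_B conducts; I_R ≈ 1.5 mA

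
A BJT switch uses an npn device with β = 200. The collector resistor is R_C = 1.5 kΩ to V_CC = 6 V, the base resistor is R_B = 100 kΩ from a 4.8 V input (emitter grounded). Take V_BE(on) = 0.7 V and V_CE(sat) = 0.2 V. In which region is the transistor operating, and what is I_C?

Assume active: I_B = (4.8 − 0.7)/100 = 0.041 mA, giving I_C = β·I_B = 8.2 mA.
But then V_CE = 6 − 8.2×1.5 = -6.3 V < V_CE(sat) = 0.2 V — impossible in the active region.
So the transistor is saturated. With V_CE = 0.2 V, I_C = (V_CC − 0.2)/R_C = 5.8/1.5 = 3.87 mA.
Check: β·I_B = 8.2 mA > I_C = 3.87 mA, confirming saturation.

saturation; I_C ≈ 3.9 mA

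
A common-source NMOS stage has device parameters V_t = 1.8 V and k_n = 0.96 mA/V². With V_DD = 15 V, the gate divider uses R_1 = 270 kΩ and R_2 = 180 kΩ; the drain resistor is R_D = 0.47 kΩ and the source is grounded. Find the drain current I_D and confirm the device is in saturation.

I_D ≈ 8.5 mA

V_G = V_DD·R_2/(R_1+R_2) = 15×180/450 = 6 V. With the source grounded, V_GS = V_G = 6 V.
Assume saturation: I_D = (k_n/2)(V_GS − V_t)² = (0.96/2)×(6 − 1.8)² = 0.48×4.2² = 8.47 mA.
V_DS = V_DD − I_D·R_D = 15 − 8.47×0.47 = 11 V.
Saturation requires V_DS ≥ V_GS − V_t = 4.2 V; 11 ≥ 4.2 ✓.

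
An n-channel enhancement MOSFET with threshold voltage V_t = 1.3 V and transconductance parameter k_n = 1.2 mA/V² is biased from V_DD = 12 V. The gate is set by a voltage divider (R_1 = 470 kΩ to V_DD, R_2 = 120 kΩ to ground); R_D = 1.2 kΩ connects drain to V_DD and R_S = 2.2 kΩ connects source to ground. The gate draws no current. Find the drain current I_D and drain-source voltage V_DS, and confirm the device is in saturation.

V_G = V_DD·R_2/(R_1+R_2) = 12×120/590 = 2.44 V.
Assume saturation: I_D = (k_n/2)(V_GS − V_t)² with V_GS = V_G − I_D·R_S = 2.44 − 2.2·I_D.
Substituting gives 2.9·I_D² − 4.01·I_D + 0.781 = 0, with roots I_D = 0.234 or 1.15 mA.
The root I_D = 1.15 mA gives V_GS = -0.0826 V ≤ V_t, so take I_D = 0.234 mA.
Then V_GS = 1.93 V and V_DS = V_DD − I_D(R_D+R_S) = 12 − 0.234×3.4 = 11.2 V.
Saturation requires V_DS ≥ V_GS − V_t = 0.625 V; 11.2 ≥ 0.625 ✓.

I_D ≈ 0.23 mA, V_DS ≈ 11 V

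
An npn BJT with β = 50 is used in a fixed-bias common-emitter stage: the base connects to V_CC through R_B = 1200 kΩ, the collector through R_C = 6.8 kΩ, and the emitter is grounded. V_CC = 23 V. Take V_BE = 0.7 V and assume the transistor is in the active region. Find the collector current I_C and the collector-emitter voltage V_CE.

I_C ≈ 0.93 mA, V_CE ≈ 17 V

Base loop: V_CC = I_B·R_B + V_BE, so I_B = (23 − 0.7)/1200 kΩ = 0.0186 mA.
In the active region I_C = β·I_B = 50 × 0.0186 = 0.929 mA.
Collector loop: V_CE = V_CC − I_C·R_C = 23 − 0.929×6.8 = 16.7 V.
Since V_CE = 16.7 V > V_CE(sat) ≈ 0.2 V, the transistor is in the active region as assumed.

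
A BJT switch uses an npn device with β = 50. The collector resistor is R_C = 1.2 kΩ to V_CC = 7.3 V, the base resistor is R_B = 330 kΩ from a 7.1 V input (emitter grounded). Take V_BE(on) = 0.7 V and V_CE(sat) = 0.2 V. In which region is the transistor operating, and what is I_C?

Assume active. Base-emitter loop: I_B = (V_BB − V_BE)/R_B = (7.1 − 0.7)/330 = 0.0194 mA.
I_C = β·I_B = 50×0.0194 = 0.97 mA.
V_CE = V_CC − I_C·R_C = 7.3 − 0.97×1.2 = 6.14 V > V_CE(sat), so the active-region assumption holds.

active; I_C ≈ 0.97 mA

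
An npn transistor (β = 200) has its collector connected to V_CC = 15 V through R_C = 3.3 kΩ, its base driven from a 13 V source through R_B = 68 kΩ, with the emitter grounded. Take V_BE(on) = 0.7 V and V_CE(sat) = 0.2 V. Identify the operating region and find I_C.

Assume active: I_B = (13 − 0.7)/68 = 0.181 mA, giving I_C = β·I_B = 36.2 mA.
But then V_CE = 15 − 36.2×3.3 = -104 V < V_CE(sat) = 0.2 V — impossible in the active region.
So the transistor is saturated. With V_CE = 0.2 V, I_C = (V_CC − 0.2)/R_C = 14.8/3.3 = 4.48 mA.
Check: β·I_B = 36.2 mA > I_C = 4.48 mA, confirming saturation.

saturation; I_C ≈ 4.5 mA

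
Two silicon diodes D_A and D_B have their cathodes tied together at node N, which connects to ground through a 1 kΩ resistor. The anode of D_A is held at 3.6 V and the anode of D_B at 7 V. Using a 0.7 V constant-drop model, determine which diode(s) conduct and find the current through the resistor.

Assume both conduct. Then node N would need to be at both 3.6−0.7 = 2.9 V and 7−0.7 = 6.3 V, which is impossible.
Assume only D_B conducts: V_N = 7 − 0.7 = 6.3 V, so I_R = 6.3/1 = 6.3 mA.
Check D_A: its anode-to-cathode voltage is 3.6 − 6.3 = -2.7 V < 0.7 V, so it is off. The assumption is consistent.

Only D_B conducts; I_R ≈ 6.3 mA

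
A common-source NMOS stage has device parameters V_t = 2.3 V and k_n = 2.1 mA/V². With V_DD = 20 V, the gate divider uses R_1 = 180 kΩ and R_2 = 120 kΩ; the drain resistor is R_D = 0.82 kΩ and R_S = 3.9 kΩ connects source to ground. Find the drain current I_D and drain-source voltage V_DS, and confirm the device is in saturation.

I_D ≈ 1.2 mA, V_DS ≈ 14 V

V_G = V_DD·R_2/(R_1+R_2) = 20×120/300 = 8 V.
Assume saturation: I_D = (k_n/2)(V_GS − V_t)² with V_GS = V_G − I_D·R_S = 8 − 3.9·I_D.
Substituting gives 16·I_D² − 47.7·I_D + 34.1 = 0, with roots I_D = 1.19 or 1.8 mA.
The root I_D = 1.8 mA gives V_GS = 0.992 V ≤ V_t, so take I_D = 1.19 mA.
Then V_GS = 3.36 V and V_DS = V_DD − I_D(R_D+R_S) = 20 − 1.19×4.72 = 14.4 V.
Saturation requires V_DS ≥ V_GS − V_t = 1.06 V; 14.4 ≥ 1.06 ✓.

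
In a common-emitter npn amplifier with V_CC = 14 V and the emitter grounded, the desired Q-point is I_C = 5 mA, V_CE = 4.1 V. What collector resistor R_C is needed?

Collector loop: V_CC = I_C·R_C + V_CE.
R_C = (V_CC − V_CE)/I_C = (14 − 4.1)/5 = 1.98 kΩ.

R_C ≈ 2 kΩ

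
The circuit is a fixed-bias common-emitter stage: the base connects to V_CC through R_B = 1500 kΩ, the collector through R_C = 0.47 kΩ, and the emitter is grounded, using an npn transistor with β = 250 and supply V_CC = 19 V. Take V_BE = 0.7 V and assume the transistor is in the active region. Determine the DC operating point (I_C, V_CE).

Base loop: V_CC = I_B·R_B + V_BE, so I_B = (19 − 0.7)/1500 kΩ = 0.0122 mA.
In the active region I_C = β·I_B = 250 × 0.0122 = 3.05 mA.
Collector loop: V_CE = V_CC − I_C·R_C = 19 − 3.05×0.47 = 17.6 V.
Since V_CE = 17.6 V > V_CE(sat) ≈ 0.2 V, the transistor is in the active region as assumed.

I_C ≈ 3.1 mA, V_CE ≈ 18 V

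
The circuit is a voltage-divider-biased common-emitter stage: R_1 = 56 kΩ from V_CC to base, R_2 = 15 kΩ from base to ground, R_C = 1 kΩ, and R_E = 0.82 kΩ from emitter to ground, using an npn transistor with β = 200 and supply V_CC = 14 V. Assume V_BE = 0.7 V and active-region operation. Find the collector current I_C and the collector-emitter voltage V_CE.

I_C ≈ 2.6 mA, V_CE ≈ 9.3 V

Thevenize the base divider: V_Th = V_CC·R_2/(R_1+R_2) = 14×15/71 = 2.96 V, R_Th = R_1‖R_2 = 11.8 kΩ.
Base-emitter loop: V_Th = I_B·R_Th + V_BE + (β+1)I_B·R_E, so I_B = (2.96 − 0.7) / (11.8 + 201×0.82) = 0.0128 mA.
I_C = β·I_B = 200×0.0128 = 2.56 mA, and I_E = (β+1)I_B = 2.57 mA.
V_CE = V_CC − I_C·R_C − I_E·R_E = 14 − 2.56×1 − 2.57×0.82 = 9.34 V.
V_CE = 9.34 V > 0.2 V confirms active-region operation.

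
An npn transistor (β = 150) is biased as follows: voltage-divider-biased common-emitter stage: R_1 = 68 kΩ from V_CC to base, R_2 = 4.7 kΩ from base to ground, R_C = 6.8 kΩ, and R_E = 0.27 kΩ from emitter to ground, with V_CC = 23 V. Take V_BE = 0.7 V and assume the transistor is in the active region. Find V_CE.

Thevenize the base divider: V_Th = V_CC·R_2/(R_1+R_2) = 23×4.7/72.7 = 1.49 V, R_Th = R_1‖R_2 = 4.4 kΩ.
Base-emitter loop: V_Th = I_B·R_Th + V_BE + (β+1)I_B·R_E, so I_B = (1.49 − 0.7) / (4.4 + 151×0.27) = 0.0174 mA.
I_C = β·I_B = 150×0.0174 = 2.61 mA, and I_E = (β+1)I_B = 2.63 mA.
V_CE = V_CC − I_C·R_C − I_E·R_E = 23 − 2.61×6.8 − 2.63×0.27 = 4.52 V.
V_CE = 4.52 V > 0.2 V confirms active-region operation.

V_CE ≈ 4.5 V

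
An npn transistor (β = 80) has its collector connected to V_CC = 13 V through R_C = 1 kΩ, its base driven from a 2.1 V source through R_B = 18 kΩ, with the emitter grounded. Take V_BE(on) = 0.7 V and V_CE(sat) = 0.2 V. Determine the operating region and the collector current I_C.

active; I_C ≈ 6.2 mA

Assume active. Base-emitter loop: I_B = (V_BB − V_BE)/R_B = (2.1 − 0.7)/18 = 0.0778 mA.
I_C = β·I_B = 80×0.0778 = 6.22 mA.
V_CE = V_CC − I_C·R_C = 13 − 6.22×1 = 6.78 V > V_CE(sat), so the active-region assumption holds.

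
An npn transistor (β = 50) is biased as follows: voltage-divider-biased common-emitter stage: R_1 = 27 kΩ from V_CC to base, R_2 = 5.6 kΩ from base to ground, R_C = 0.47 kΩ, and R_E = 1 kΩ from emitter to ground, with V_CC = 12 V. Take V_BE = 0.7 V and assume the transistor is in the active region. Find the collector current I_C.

Thevenize the base divider: V_Th = V_CC·R_2/(R_1+R_2) = 12×5.6/32.6 = 2.06 V, R_Th = R_1‖R_2 = 4.64 kΩ.
Base-emitter loop: V_Th = I_B·R_Th + V_BE + (β+1)I_B·R_E, so I_B = (2.06 − 0.7) / (4.64 + 51×1) = 0.0245 mA.
I_C = β·I_B = 50×0.0245 = 1.22 mA, and I_E = (β+1)I_B = 1.25 mA.
V_CE = V_CC − I_C·R_C − I_E·R_E = 12 − 1.22×0.47 − 1.25×1 = 10.2 V.
V_CE = 10.2 V > 0.2 V confirms active-region operation.

I_C ≈ 1.2 mA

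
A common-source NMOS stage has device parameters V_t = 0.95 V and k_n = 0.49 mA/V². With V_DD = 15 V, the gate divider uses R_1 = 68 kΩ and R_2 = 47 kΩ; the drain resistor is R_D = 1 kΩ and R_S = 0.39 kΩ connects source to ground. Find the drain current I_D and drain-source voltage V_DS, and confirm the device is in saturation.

V_G = V_DD·R_2/(R_1+R_2) = 15×47/115 = 6.13 V.
Assume saturation: I_D = (k_n/2)(V_GS − V_t)² with V_GS = V_G − I_D·R_S = 6.13 − 0.39·I_D.
Substituting gives 0.0373·I_D² − 1.99·I_D + 6.58 = 0, with roots I_D = 3.54 or 49.9 mA.
The root I_D = 49.9 mA gives V_GS = -13.3 V ≤ V_t, so take I_D = 3.54 mA.
Then V_GS = 4.75 V and V_DS = V_DD − I_D(R_D+R_S) = 15 − 3.54×1.39 = 10.1 V.
Saturation requires V_DS ≥ V_GS − V_t = 3.8 V; 10.1 ≥ 3.8 ✓.

I_D ≈ 3.5 mA, V_DS ≈ 10 V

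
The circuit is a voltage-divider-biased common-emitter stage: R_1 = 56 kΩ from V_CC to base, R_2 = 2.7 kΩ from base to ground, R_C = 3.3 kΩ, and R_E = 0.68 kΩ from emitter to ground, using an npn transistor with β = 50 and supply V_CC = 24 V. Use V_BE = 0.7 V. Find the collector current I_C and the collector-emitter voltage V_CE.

Thevenize the base divider: V_Th = V_CC·R_2/(R_1+R_2) = 24×2.7/58.7 = 1.1 V, R_Th = R_1‖R_2 = 2.58 kΩ.
Base-emitter loop: V_Th = I_B·R_Th + V_BE + (β+1)I_B·R_E, so I_B = (1.1 − 0.7) / (2.58 + 51×0.68) = 0.0108 mA.
I_C = β·I_B = 50×0.0108 = 0.542 mA, and I_E = (β+1)I_B = 0.553 mA.
V_CE = V_CC − I_C·R_C − I_E·R_E = 24 − 0.542×3.3 − 0.553×0.68 = 21.8 V.
V_CE = 21.8 V > 0.2 V confirms active-region operation.

I_C ≈ 0.54 mA, V_CE ≈ 22 V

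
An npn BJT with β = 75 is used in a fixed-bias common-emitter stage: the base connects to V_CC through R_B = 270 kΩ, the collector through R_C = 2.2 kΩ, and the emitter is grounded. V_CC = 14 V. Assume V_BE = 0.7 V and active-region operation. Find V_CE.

V_CE ≈ 5.9 V

Base loop: V_CC = I_B·R_B + V_BE, so I_B = (14 − 0.7)/270 kΩ = 0.0493 mA.
In the active region I_C = β·I_B = 75 × 0.0493 = 3.69 mA.
Collector loop: V_CE = V_CC − I_C·R_C = 14 − 3.69×2.2 = 5.87 V.
Since V_CE = 5.87 V > V_CE(sat) ≈ 0.2 V, the transistor is in the active region as assumed.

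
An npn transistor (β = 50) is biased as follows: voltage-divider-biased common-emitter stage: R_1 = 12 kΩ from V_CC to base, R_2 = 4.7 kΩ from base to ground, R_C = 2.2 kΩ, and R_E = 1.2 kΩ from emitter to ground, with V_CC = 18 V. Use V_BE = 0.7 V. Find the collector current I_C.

Thevenize the base divider: V_Th = V_CC·R_2/(R_1+R_2) = 18×4.7/16.7 = 5.07 V, R_Th = R_1‖R_2 = 3.38 kΩ.
Base-emitter loop: V_Th = I_B·R_Th + V_BE + (β+1)I_B·R_E, so I_B = (5.07 − 0.7) / (3.38 + 51×1.2) = 0.0676 mA.
I_C = β·I_B = 50×0.0676 = 3.38 mA, and I_E = (β+1)I_B = 3.45 mA.
V_CE = V_CC − I_C·R_C − I_E·R_E = 18 − 3.38×2.2 − 3.45×1.2 = 6.43 V.
V_CE = 6.43 V > 0.2 V confirms active-region operation.

I_C ≈ 3.4 mA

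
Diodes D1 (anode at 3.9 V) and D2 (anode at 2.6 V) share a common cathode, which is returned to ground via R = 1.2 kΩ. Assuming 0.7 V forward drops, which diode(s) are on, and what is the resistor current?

Assume both conduct. Then node N would need to be at both 3.9−0.7 = 3.2 V and 2.6−0.7 = 1.9 V, which is impossible.
Assume only D1 conducts: V_N = 3.9 − 0.7 = 3.2 V, so I_R = 3.2/1.2 = 2.67 mA.
Check D2: its anode-to-cathode voltage is 2.6 − 3.2 = -0.6 V < 0.7 V, so it is off. The assumption is consistent.

Only D1 conducts; I_R ≈ 2.7 mA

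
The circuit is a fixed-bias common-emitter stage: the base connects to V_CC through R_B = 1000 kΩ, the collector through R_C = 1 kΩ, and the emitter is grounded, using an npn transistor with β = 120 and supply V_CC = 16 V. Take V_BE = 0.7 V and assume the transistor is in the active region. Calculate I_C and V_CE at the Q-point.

Base loop: V_CC = I_B·R_B + V_BE, so I_B = (16 − 0.7)/1000 kΩ = 0.0153 mA.
In the active region I_C = β·I_B = 120 × 0.0153 = 1.84 mA.
Collector loop: V_CE = V_CC − I_C·R_C = 16 − 1.84×1 = 14.2 V.
Since V_CE = 14.2 V > V_CE(sat) ≈ 0.2 V, the transistor is in the active region as assumed.

I_C ≈ 1.8 mA, V_CE ≈ 14 V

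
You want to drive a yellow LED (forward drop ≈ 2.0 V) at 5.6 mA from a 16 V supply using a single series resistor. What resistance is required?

The resistor drops V_S − V_D = 16 − 2.0 = 14 V at 5.6 mA.
R = 14 V / 5.6 mA = 2.5 kΩ.

R ≈ 2.5 kΩ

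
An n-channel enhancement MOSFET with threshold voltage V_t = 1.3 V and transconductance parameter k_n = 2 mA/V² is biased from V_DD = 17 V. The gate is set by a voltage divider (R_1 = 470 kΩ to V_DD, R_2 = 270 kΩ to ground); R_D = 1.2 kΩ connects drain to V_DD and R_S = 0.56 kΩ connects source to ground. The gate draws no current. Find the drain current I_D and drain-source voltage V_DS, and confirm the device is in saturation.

I_D ≈ 4.8 mA, V_DS ≈ 8.5 V

V_G = V_DD·R_2/(R_1+R_2) = 17×270/740 = 6.2 V.
Assume saturation: I_D = (k_n/2)(V_GS − V_t)² with V_GS = V_G − I_D·R_S = 6.2 − 0.56·I_D.
Substituting gives 0.314·I_D² − 6.49·I_D + 24 = 0, with roots I_D = 4.83 or 15.9 mA.
The root I_D = 15.9 mA gives V_GS = -2.68 V ≤ V_t, so take I_D = 4.83 mA.
Then V_GS = 3.5 V and V_DS = V_DD − I_D(R_D+R_S) = 17 − 4.83×1.76 = 8.5 V.
Saturation requires V_DS ≥ V_GS − V_t = 2.2 V; 8.5 ≥ 2.2 ✓.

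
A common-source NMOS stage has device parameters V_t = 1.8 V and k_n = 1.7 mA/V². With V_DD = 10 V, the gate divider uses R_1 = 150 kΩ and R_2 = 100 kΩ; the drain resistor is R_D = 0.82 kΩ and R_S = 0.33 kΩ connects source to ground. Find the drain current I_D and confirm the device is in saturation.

I_D ≈ 2 mA

V_G = V_DD·R_2/(R_1+R_2) = 10×100/250 = 4 V.
Assume saturation: I_D = (k_n/2)(V_GS − V_t)² with V_GS = V_G − I_D·R_S = 4 − 0.33·I_D.
Substituting gives 0.0926·I_D² − 2.23·I_D + 4.11 = 0, with roots I_D = 2.01 or 22.1 mA.
The root I_D = 22.1 mA gives V_GS = -3.3 V ≤ V_t, so take I_D = 2.01 mA.
Then V_GS = 3.34 V and V_DS = V_DD − I_D(R_D+R_S) = 10 − 2.01×1.15 = 7.69 V.
Saturation requires V_DS ≥ V_GS − V_t = 1.54 V; 7.69 ≥ 1.54 ✓.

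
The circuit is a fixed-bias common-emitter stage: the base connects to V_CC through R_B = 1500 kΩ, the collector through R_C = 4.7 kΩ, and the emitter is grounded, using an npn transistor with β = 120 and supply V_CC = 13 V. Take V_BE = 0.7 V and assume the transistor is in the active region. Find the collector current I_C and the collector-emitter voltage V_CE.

I_C ≈ 0.98 mA, V_CE ≈ 8.4 V

Base loop: V_CC = I_B·R_B + V_BE, so I_B = (13 − 0.7)/1500 kΩ = 0.0082 mA.
In the active region I_C = β·I_B = 120 × 0.0082 = 0.984 mA.
Collector loop: V_CE = V_CC − I_C·R_C = 13 − 0.984×4.7 = 8.38 V.
Since V_CE = 8.38 V > V_CE(sat) ≈ 0.2 V, the transistor is in the active region as assumed.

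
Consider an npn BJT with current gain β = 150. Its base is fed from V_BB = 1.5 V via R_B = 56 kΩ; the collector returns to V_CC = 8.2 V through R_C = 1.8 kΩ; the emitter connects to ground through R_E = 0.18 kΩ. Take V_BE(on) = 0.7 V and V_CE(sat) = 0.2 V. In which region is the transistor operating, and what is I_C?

active; I_C ≈ 1.4 mA

Assume active. Base-emitter loop: I_B = (V_BB − V_BE)/(R_B + (β+1)R_E) = (1.5 − 0.7)/(56 + 151×0.18) = 0.00962 mA.
I_C = β·I_B = 150×0.00962 = 1.44 mA.
V_CE = V_CC − I_C·R_C − I_E·R_E = 8.2 − 1.44×1.8 − 1.45×0.18 = 5.34 V > V_CE(sat), so the active-region assumption holds.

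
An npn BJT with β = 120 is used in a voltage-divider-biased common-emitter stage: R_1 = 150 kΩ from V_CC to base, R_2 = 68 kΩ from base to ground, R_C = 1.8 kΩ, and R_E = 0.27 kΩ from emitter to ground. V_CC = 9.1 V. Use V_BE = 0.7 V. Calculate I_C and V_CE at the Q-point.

I_C ≈ 3.2 mA, V_CE ≈ 2.4 V

Thevenize the base divider: V_Th = V_CC·R_2/(R_1+R_2) = 9.1×68/218 = 2.84 V, R_Th = R_1‖R_2 = 46.8 kΩ.
Base-emitter loop: V_Th = I_B·R_Th + V_BE + (β+1)I_B·R_E, so I_B = (2.84 − 0.7) / (46.8 + 121×0.27) = 0.0269 mA.
I_C = β·I_B = 120×0.0269 = 3.23 mA, and I_E = (β+1)I_B = 3.26 mA.
V_CE = V_CC − I_C·R_C − I_E·R_E = 9.1 − 3.23×1.8 − 3.26×0.27 = 2.41 V.
V_CE = 2.41 V > 0.2 V confirms active-region operation.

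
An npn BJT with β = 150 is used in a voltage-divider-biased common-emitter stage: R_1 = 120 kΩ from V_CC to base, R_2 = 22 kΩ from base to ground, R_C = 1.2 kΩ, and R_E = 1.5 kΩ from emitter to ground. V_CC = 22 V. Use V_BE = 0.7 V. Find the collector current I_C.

I_C ≈ 1.7 mA

Thevenize the base divider: V_Th = V_CC·R_2/(R_1+R_2) = 22×22/142 = 3.41 V, R_Th = R_1‖R_2 = 18.6 kΩ.
Base-emitter loop: V_Th = I_B·R_Th + V_BE + (β+1)I_B·R_E, so I_B = (3.41 − 0.7) / (18.6 + 151×1.5) = 0.0111 mA.
I_C = β·I_B = 150×0.0111 = 1.66 mA, and I_E = (β+1)I_B = 1.67 mA.
V_CE = V_CC − I_C·R_C − I_E·R_E = 22 − 1.66×1.2 − 1.67×1.5 = 17.5 V.
V_CE = 17.5 V > 0.2 V confirms active-region operation.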